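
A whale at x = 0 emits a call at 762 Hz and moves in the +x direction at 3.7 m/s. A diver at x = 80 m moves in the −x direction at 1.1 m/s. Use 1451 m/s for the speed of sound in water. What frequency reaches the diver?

765 Hz

The observer lies on the +x side, so the source is heading toward the observer and the observer is heading toward the source.
General Doppler shift: f' = f · (v + v_o)/(v − v_s).
f' = 762 × (1451 + 1.1)/(1451 − 3.7) = 762 × 1452.1/1447.3 ≈ 765 Hz.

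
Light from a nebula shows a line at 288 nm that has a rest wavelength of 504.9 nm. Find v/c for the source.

λ'/λ₀ = 0.5704 < 1 (blueshift), so the source is approaching.
λ'/λ₀ = √((1 − β)/(1 + β)) for an approaching source ⇒ β = (1 − r²)/(1 + r²) with r = λ'/λ₀.
β = (1 − 0.3254)/(1 + 0.3254) ≈ 0.509.

0.509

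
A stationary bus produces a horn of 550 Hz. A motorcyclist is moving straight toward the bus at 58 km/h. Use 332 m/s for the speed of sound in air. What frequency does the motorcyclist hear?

58 km/h = 16.11 m/s.
Moving observer, stationary source: f' = f · (v + v_o)/v.
f' = 550 × (332 + 16.11)/332 = 550 × 348.11/332 ≈ 577 Hz.

577 Hz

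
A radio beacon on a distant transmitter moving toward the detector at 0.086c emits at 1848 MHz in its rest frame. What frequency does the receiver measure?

Relativistic Doppler for frequency: f' = f₀ · √((1 + β)/(1 − β)).
f' = 1848 × √(1.0860/0.9140) = 1848 × 1.09004 ≈ 2014.4 MHz.

2014.4 MHz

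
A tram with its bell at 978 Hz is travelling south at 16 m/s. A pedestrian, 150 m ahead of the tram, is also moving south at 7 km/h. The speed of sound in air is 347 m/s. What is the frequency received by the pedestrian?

7 km/h = 1.944 m/s.
The pedestrian is ahead, so the tram is moving toward it while the pedestrian is moving away from the tram.
General Doppler shift: f' = f · (v − v_o)/(v − v_s).
f' = 978 × (347 − 1.944)/(347 − 16) = 978 × 345.06/331 ≈ 1020 Hz.

1020 Hz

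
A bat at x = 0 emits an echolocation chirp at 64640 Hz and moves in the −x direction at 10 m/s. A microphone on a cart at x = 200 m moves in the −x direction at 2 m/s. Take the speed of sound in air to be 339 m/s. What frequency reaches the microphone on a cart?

63158 Hz

The observer lies on the +x side, so the source is heading away from the observer and the observer is heading toward the source.
General Doppler shift: f' = f · (v + v_o)/(v + v_s).
f' = 64640 × (339 + 2)/(339 + 10) = 64640 × 341/349 ≈ 63158 Hz.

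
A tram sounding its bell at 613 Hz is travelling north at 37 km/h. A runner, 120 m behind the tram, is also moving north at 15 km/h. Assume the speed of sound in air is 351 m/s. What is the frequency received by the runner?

603 Hz

37 km/h = 10.28 m/s; 15 km/h = 4.167 m/s.
The runner is behind, so the tram is moving away from it while the runner is moving toward the tram.
General Doppler shift: f' = f · (v + v_o)/(v + v_s).
f' = 613 × (351 + 4.167)/(351 + 10.28) = 613 × 355.17/361.28 ≈ 603 Hz.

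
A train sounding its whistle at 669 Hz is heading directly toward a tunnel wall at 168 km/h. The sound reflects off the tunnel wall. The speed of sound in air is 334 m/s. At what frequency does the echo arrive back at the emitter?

886 Hz

168 km/h = 46.67 m/s.
The tunnel wall receives the sound from a moving source: f₁ = f₀ · v/(v − v_e) = 669 × 334/287.33 ≈ 778 Hz.
On the return leg the train is a moving observer: f₂ = f₁ · (v + v_e)/v = 778 × 380.67/334 ≈ 886 Hz.
Equivalently f₂ = f₀ · (v + v_e)/(v − v_e).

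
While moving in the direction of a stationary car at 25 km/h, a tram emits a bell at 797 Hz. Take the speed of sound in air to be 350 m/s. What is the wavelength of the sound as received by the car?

43.0 cm

25 km/h = 6.944 m/s.
Moving source, stationary observer: f' = f · v/(v − v_s) since the source is approaching.
f' = 797 × 350/(350 − 6.944) ≈ 813 Hz.
λ' = v/f' = 350/813.134 ≈ 43.0 cm.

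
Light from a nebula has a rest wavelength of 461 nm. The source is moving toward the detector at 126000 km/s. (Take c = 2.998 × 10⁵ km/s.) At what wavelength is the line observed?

β = v/c = 126000/299800 = 0.4203.
Relativistic Doppler for wavelength: λ' = λ₀ · √((1 − β)/(1 + β)).
λ' = 461 × √(0.5797/1.4203) = 461 × 0.63888 ≈ 294.5 nm.

294.5 nm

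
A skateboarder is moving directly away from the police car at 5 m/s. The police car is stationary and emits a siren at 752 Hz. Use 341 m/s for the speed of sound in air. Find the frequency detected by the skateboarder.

741 Hz

Only the observer moves, away from the source, so f' = f · (v − v_o)/v.
f' = 752 × (341 − 5)/341 = 752 × 336/341 ≈ 741 Hz.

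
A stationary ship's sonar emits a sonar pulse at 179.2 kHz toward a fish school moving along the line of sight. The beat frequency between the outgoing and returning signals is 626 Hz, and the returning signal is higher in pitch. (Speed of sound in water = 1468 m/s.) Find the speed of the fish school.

2.56 m/s

Double Doppler shift off a moving reflector: f₂ = f₀ · (v + u)/(v − u) (u > 0 toward emitter).
Returning signal is higher, so f₂ = f₀ + Δf = 179200 + 626 = 179826 Hz.
Rearranging, u = v · (f₂ − f₀)/(f₂ + f₀) = 1468 × 626/359026 ≈ 2.56 m/s.
So the fish school is moving at 2.56 m/s toward the emitter.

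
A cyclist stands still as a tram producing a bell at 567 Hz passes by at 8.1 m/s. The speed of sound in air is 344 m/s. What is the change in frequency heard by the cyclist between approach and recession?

26.7 Hz

Approaching: f₁ = f · v/(v − v_s) = 567 × 344/335.9 ≈ 580.7 Hz.
Receding: f₂ = f · v/(v + v_s) = 567 × 344/352.1 ≈ 554.0 Hz.
Drop: f₁ − f₂ = 2f·v·v_s/(v² − v_s²) = 2 × 567 × 344 × 8.1/(344² − 8.1²) ≈ 26.7 Hz.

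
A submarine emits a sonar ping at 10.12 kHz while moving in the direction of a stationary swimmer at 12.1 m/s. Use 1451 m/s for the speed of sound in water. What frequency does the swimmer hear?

10.21 kHz

With the source moving toward a stationary observer, f' = f · v/(v − v_s).
f' = 10.12 × 1451/(1451 − 12.1) = 10.12 × 1451/1439 ≈ 10.21 kHz.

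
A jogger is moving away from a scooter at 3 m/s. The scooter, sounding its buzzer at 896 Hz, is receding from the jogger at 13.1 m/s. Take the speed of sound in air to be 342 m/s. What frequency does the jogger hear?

With source receding and observer receding, f' = f · (v − v_o)/(v + v_s).
f' = 896 × (342 − 3)/(342 + 13.1) = 896 × 339/355.1 ≈ 855 Hz.

855 Hz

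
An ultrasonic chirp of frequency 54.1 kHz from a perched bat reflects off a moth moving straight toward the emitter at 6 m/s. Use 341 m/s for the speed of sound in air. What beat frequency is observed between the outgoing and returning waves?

The moth first receives the wave as a moving observer: f₁ = f₀ · (v + u)/v = 54.1 × (341 + 6)/341 ≈ 55.052 kHz.
On reflection it acts as a source moving toward the stationary detector: f₂ = f₁ · v/(v − u) = 55.052 × 341/335 ≈ 56.038 kHz.
Equivalently f₂ = f₀ · (v + u)/(v − u).
Beat frequency (with f₀ = 54100 Hz): |f₂ − f₀| = 2u·f₀/(v − u) = 2 × 6 × 54100/335 ≈ 1938 Hz.

1938 Hz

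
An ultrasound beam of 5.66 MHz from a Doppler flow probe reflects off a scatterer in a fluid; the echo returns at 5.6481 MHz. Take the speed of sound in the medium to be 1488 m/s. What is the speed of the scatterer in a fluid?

1.57 m/s

Double Doppler shift off a moving reflector: f₂ = f₀ · (v + u)/(v − u) (u > 0 toward emitter).
Rearranging, u = v · (f₂ − f₀)/(f₂ + f₀) = 1488 × -0.0119/11.3081 ≈ -1.57 m/s.
So the scatterer in a fluid is moving at 1.57 m/s away from the emitter.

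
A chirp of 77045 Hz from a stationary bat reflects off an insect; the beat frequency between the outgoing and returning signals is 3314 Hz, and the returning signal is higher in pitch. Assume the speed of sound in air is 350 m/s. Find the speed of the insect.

7.4 m/s

Double Doppler shift off a moving reflector: f₂ = f₀ · (v + u)/(v − u) (u > 0 toward emitter).
Returning signal is higher, so f₂ = f₀ + Δf = 77045 + 3314 = 80359 Hz.
Rearranging, u = v · (f₂ − f₀)/(f₂ + f₀) = 350 × 3314/157404 ≈ 7.4 m/s.
So the insect is moving at 7.4 m/s toward the emitter.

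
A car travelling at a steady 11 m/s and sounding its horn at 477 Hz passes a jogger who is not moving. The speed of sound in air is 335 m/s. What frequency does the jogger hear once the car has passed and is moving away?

462 Hz

Receding: f₂ = f · v/(v + v_s) = 477 × 335/346 ≈ 462 Hz.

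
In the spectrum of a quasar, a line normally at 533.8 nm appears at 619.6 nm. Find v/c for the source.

λ'/λ₀ = 1.1607 > 1 (redshift), so the source is receding.
λ'/λ₀ = √((1 + β)/(1 − β)) for a receding source ⇒ β = (r² − 1)/(r² + 1) with r = λ'/λ₀.
β = (1.3473 − 1)/(1.3473 + 1) ≈ 0.148.

0.148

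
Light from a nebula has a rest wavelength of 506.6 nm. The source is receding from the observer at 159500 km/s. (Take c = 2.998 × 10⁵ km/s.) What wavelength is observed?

916.6 nm

β = v/c = 159500/299800 = 0.5320.
Relativistic Doppler for wavelength: λ' = λ₀ · √((1 + β)/(1 − β)).
λ' = 506.6 × √(1.5320/0.4680) = 506.6 × 1.80934 ≈ 916.6 nm.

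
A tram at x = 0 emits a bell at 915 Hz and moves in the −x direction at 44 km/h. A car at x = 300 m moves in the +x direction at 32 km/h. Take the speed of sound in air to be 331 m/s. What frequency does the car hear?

44 km/h = 12.22 m/s; 32 km/h = 8.889 m/s.
The observer lies on the +x side, so the source is heading away from the observer and the observer is heading away from the source.
General Doppler shift: f' = f · (v − v_o)/(v + v_s).
f' = 915 × (331 − 8.889)/(331 + 12.22) = 915 × 322.11/343.22 ≈ 859 Hz.

859 Hz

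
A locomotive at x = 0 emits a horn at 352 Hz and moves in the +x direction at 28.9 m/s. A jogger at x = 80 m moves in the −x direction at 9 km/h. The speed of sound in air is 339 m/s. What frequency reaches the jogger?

388 Hz

9 km/h = 2.5 m/s.
The observer lies on the +x side, so the source is heading toward the observer and the observer is heading toward the source.
General Doppler shift: f' = f · (v + v_o)/(v − v_s).
f' = 352 × (339 + 2.5)/(339 − 28.9) = 352 × 341.5/310.1 ≈ 388 Hz.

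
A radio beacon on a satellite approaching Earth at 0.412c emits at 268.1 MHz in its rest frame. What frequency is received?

Relativistic Doppler for frequency: f' = f₀ · √((1 + β)/(1 − β)).
f' = 268.1 × √(1.4120/0.5880) = 268.1 × 1.54963 ≈ 415.5 MHz.

415.5 MHz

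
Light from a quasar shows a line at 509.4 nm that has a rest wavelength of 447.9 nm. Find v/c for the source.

λ'/λ₀ = 1.1373 > 1 (redshift), so the source is receding.
λ'/λ₀ = √((1 + β)/(1 − β)) for a receding source ⇒ β = (r² − 1)/(r² + 1) with r = λ'/λ₀.
β = (1.2935 − 1)/(1.2935 + 1) ≈ 0.128.

0.128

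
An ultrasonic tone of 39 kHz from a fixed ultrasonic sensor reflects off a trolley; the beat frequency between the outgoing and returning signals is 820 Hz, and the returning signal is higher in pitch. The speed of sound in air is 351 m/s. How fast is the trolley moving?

Double Doppler shift off a moving reflector: f₂ = f₀ · (v + u)/(v − u) (u > 0 toward emitter).
Returning signal is higher, so f₂ = f₀ + Δf = 39000 + 820 = 39820 Hz.
Rearranging, u = v · (f₂ − f₀)/(f₂ + f₀) = 351 × 820/78820 ≈ 3.7 m/s.
So the trolley is moving at 3.7 m/s toward the emitter.

3.7 m/s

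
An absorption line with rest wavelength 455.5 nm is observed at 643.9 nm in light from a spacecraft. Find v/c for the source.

0.333c

λ'/λ₀ = 1.4136 > 1 (redshift), so the source is receding.
λ'/λ₀ = √((1 + β)/(1 − β)) for a receding source ⇒ β = (r² − 1)/(r² + 1) with r = λ'/λ₀.
β = (1.9983 − 1)/(1.9983 + 1) ≈ 0.333.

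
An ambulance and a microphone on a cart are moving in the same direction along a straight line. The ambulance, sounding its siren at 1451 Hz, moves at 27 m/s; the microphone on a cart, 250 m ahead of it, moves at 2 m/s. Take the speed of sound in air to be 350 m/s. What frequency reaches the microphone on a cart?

The microphone on a cart is ahead, so the ambulance is moving toward it while the microphone on a cart is moving away from the ambulance.
General Doppler shift: f' = f · (v − v_o)/(v − v_s).
f' = 1451 × (350 − 2)/(350 − 27) = 1451 × 348/323 ≈ 1563 Hz.

1563 Hz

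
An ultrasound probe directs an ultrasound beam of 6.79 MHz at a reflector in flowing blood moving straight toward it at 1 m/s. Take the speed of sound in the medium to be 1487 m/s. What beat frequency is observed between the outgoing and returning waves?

The reflector in flowing blood first receives the wave as a moving observer: f₁ = f₀ · (v + u)/v = 6.79 × (1487 + 1)/1487 ≈ 6.79457 MHz.
The reflection then acts as a moving source: f₂ = f₁ · v/(v − u) ≈ 6.79914 MHz.
Equivalently f₂ = f₀ · (v + u)/(v − u).
Beat frequency (with f₀ = 6790000 Hz): |f₂ − f₀| = 2u·f₀/(v − u) = 2 × 1 × 6790000/1486 ≈ 9139 Hz.

9139 Hz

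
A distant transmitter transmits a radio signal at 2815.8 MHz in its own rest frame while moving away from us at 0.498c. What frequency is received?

1630.0 MHz

Relativistic Doppler for frequency: f' = f₀ · √((1 − β)/(1 + β)).
f' = 2815.8 × √(0.5020/1.4980) = 2815.8 × 0.57889 ≈ 1630.0 MHz.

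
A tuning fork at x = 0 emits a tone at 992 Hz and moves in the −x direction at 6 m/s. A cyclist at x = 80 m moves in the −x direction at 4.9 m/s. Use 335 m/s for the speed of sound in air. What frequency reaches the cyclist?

The observer lies on the +x side, so the source is heading away from the observer and the observer is heading toward the source.
Both move, so f' = f · (v + v_o)/(v + v_s).
f' = 992 × (335 + 4.9)/(335 + 6) = 992 × 339.9/341 ≈ 989 Hz.

989 Hz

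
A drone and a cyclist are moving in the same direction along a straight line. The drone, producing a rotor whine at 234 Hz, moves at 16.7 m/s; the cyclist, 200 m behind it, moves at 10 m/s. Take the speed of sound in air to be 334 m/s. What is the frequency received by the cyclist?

The cyclist is behind, so the drone is moving away from it while the cyclist is moving toward the drone.
With source receding and observer approaching, f' = f · (v + v_o)/(v + v_s).
f' = 234 × (334 + 10)/(334 + 16.7) = 234 × 344/350.7 ≈ 230 Hz.

230 Hz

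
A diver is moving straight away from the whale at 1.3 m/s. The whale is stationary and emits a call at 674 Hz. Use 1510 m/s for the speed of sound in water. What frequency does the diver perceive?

673 Hz

Moving observer, stationary source: f' = f · (v − v_o)/v.
f' = 674 × (1510 − 1.3)/1510 = 674 × 1508.7/1510 ≈ 673 Hz.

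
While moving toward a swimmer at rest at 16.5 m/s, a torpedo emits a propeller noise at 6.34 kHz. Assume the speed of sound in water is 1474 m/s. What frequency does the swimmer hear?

6.41 kHz

With the source moving toward a stationary observer, f' = f · v/(v − v_s).
f' = 6.34 × 1474/(1474 − 16.5) = 6.34 × 1474/1458 ≈ 6.41 kHz.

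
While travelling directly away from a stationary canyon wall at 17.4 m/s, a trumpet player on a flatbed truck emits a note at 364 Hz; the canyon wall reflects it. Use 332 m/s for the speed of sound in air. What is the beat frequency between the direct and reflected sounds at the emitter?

The canyon wall receives the sound from a moving source: f₁ = f₀ · v/(v + v_e) = 364 × 332/349.4 ≈ 345.9 Hz.
On the return leg the trumpet player on a flatbed truck is a moving observer: f₂ = f₁ · (v − v_e)/v = 345.9 × 314.6/332 ≈ 327.7 Hz.
Beat against the emitted tone: |f₂ − f₀| = 2v_e·f₀/(v + v_e) = 2 × 17.4 × 364/349.4 ≈ 36.3 Hz.

36.3 Hz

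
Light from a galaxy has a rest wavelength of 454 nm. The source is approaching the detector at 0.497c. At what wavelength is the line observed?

263.2 nm

Relativistic Doppler for wavelength: λ' = λ₀ · √((1 − β)/(1 + β)).
λ' = 454 × √(0.5030/1.4970) = 454 × 0.57966 ≈ 263.2 nm.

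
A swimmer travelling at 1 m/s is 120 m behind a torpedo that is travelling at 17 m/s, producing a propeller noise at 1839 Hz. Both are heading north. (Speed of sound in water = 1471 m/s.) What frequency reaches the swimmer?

The swimmer is behind, so the torpedo is moving away from it while the swimmer is moving toward the torpedo.
Both move, so f' = f · (v + v_o)/(v + v_s).
f' = 1839 × (1471 + 1)/(1471 + 17) = 1839 × 1472/1488 ≈ 1819 Hz.

1819 Hz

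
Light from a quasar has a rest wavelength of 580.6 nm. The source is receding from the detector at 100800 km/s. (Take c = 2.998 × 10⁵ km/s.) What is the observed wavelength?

823.8 nm

β = v/c = 100800/299800 = 0.3362.
Relativistic Doppler for wavelength: λ' = λ₀ · √((1 + β)/(1 − β)).
λ' = 580.6 × √(1.3362/0.6638) = 580.6 × 1.41883 ≈ 823.8 nm.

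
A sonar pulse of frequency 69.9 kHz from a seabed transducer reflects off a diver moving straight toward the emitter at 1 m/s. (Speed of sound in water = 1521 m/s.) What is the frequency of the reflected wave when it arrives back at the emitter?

70.0 kHz

At the diver (a moving observer), f₁ = f₀ · (v + u)/v = 69.9 × 1522/1521 ≈ 69.9 kHz.
On reflection it acts as a source moving toward the stationary detector: f₂ = f₁ · v/(v − u) = 69.9 × 1521/1520 ≈ 70.0 kHz.
Equivalently f₂ = f₀ · (v + u)/(v − u).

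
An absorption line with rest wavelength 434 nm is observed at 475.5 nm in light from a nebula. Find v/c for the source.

λ'/λ₀ = 1.0956 > 1 (redshift), so the source is receding.
λ'/λ₀ = √((1 + β)/(1 − β)) for a receding source ⇒ β = (r² − 1)/(r² + 1) with r = λ'/λ₀.
β = (1.2004 − 1)/(1.2004 + 1) ≈ 0.091.

0.091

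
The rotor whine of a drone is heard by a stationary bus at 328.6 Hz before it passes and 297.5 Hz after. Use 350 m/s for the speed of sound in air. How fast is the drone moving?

17.4 m/s

f₁/f₂ = (v + v_s)/(v − v_s), so v_s = v · (f₁ − f₂)/(f₁ + f₂).
v_s = 350 × (328.6 − 297.5)/(328.6 + 297.5) = 350 × 31.1/626.1 ≈ 17.4 m/s.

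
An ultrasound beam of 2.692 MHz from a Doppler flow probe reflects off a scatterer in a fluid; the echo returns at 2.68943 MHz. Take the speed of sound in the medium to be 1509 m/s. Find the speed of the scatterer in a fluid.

0.72 m/s

Double Doppler shift off a moving reflector: f₂ = f₀ · (v + u)/(v − u) (u > 0 toward emitter).
Rearranging, u = v · (f₂ − f₀)/(f₂ + f₀) = 1509 × -0.00257/5.38143 ≈ -0.72 m/s.
So the scatterer in a fluid is moving at 0.72 m/s away from the emitter.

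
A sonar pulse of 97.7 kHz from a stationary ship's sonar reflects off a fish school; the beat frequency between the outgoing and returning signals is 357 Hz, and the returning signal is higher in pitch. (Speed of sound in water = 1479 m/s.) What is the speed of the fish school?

2.70 m/s

Double Doppler shift off a moving reflector: f₂ = f₀ · (v + u)/(v − u) (u > 0 toward emitter).
Returning signal is higher, so f₂ = f₀ + Δf = 97700 + 357 = 98057 Hz.
Rearranging, u = v · (f₂ − f₀)/(f₂ + f₀) = 1479 × 357/195757 ≈ 2.70 m/s.
So the fish school is moving at 2.70 m/s toward the emitter.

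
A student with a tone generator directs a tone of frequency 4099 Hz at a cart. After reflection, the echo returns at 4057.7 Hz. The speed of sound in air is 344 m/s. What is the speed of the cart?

Double Doppler shift off a moving reflector: f₂ = f₀ · (v + u)/(v − u) (u > 0 toward emitter).
Rearranging, u = v · (f₂ − f₀)/(f₂ + f₀) = 344 × -41.3/8156.7 ≈ -1.74 m/s.
So the cart is moving at 1.74 m/s away from the emitter.

1.74 m/s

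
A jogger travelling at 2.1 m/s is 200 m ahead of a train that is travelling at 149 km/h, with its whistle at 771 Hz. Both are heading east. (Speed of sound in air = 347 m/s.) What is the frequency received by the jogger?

870 Hz

149 km/h = 41.39 m/s.
The jogger is ahead, so the train is moving toward it while the jogger is moving away from the train.
General Doppler shift: f' = f · (v − v_o)/(v − v_s).
f' = 771 × (347 − 2.1)/(347 − 41.39) = 771 × 344.9/305.61 ≈ 870 Hz.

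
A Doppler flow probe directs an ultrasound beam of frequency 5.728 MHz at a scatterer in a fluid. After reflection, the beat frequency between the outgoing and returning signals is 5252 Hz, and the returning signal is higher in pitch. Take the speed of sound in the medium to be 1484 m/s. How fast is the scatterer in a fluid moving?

Double Doppler shift off a moving reflector: f₂ = f₀ · (v + u)/(v − u) (u > 0 toward emitter).
Returning signal is higher, so f₂ = f₀ + Δf = 5728000 + 5252 = 5733252 Hz.
Rearranging, u = v · (f₂ − f₀)/(f₂ + f₀) = 1484 × 5252/11461252 ≈ 0.68 m/s.
So the scatterer in a fluid is moving at 0.68 m/s toward the emitter.

0.68 m/s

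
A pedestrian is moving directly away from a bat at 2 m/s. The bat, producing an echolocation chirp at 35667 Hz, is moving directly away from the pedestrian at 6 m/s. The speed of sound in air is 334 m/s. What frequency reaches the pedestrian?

General Doppler shift: f' = f · (v − v_o)/(v + v_s).
f' = 35667 × (334 − 2)/(334 + 6) = 35667 × 332/340 ≈ 34828 Hz.

34828 Hz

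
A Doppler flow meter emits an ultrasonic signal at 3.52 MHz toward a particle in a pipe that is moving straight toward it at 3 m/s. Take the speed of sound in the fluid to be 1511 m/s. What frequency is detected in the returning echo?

The particle in a pipe first receives the wave as a moving observer: f₁ = f₀ · (v + u)/v = 3.52 × (1511 + 3)/1511 ≈ 3.527 MHz.
On reflection it acts as a source moving toward the stationary detector: f₂ = f₁ · v/(v − u) = 3.527 × 1511/1508 ≈ 3.534 MHz.

3.534 MHz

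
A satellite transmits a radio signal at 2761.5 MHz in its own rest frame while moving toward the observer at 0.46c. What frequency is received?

Relativistic Doppler for frequency: f' = f₀ · √((1 + β)/(1 − β)).
f' = 2761.5 × √(1.4600/0.5400) = 2761.5 × 1.64429 ≈ 4540.7 MHz.

4540.7 MHz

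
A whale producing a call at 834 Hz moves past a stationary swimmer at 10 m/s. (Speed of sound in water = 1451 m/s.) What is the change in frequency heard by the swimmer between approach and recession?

Approaching: f₁ = f · v/(v − v_s) = 834 × 1451/1441 ≈ 839.8 Hz.
Receding: f₂ = f · v/(v + v_s) = 834 × 1451/1461 ≈ 828.3 Hz.
Drop: f₁ − f₂ = 2f·v·v_s/(v² − v_s²) = 2 × 834 × 1451 × 10/(1451² − 10²) ≈ 11.5 Hz.

11.5 Hz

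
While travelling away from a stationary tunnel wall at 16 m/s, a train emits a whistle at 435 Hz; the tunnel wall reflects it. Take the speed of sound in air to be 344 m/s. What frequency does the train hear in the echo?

The tunnel wall receives the sound from a moving source: f₁ = f₀ · v/(v + v_e) = 435 × 344/360 ≈ 416 Hz.
On the return leg the train is a moving observer: f₂ = f₁ · (v − v_e)/v = 416 × 328/344 ≈ 396 Hz.
Equivalently f₂ = f₀ · (v − v_e)/(v + v_e).

396 Hz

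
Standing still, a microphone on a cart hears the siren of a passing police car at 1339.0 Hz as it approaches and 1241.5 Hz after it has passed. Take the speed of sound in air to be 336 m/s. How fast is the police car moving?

f₁/f₂ = (v + v_s)/(v − v_s), so v_s = v · (f₁ − f₂)/(f₁ + f₂).
v_s = 336 × (1339.0 − 1241.5)/(1339.0 + 1241.5) = 336 × 97.5/2580.5 ≈ 12.7 m/s.

12.7 m/s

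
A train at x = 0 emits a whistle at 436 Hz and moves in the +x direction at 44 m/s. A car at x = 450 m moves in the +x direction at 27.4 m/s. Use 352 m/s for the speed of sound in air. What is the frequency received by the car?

The observer lies on the +x side, so the source is heading toward the observer and the observer is heading away from the source.
With source approaching and observer receding, f' = f · (v − v_o)/(v − v_s).
f' = 436 × (352 − 27.4)/(352 − 44) = 436 × 324.6/308 ≈ 459 Hz.

459 Hz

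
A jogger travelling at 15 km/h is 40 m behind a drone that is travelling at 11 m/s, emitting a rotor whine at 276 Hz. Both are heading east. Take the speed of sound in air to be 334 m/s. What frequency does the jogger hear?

15 km/h = 4.167 m/s.
The jogger is behind, so the drone is moving away from it while the jogger is moving toward the drone.
General Doppler shift: f' = f · (v + v_o)/(v + v_s).
f' = 276 × (334 + 4.167)/(334 + 11) = 276 × 338.17/345 ≈ 271 Hz.

271 Hz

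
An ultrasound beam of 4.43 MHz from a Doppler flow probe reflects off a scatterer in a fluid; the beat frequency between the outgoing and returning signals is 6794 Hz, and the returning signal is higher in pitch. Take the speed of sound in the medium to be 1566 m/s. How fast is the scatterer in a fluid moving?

1.20 m/s

Double Doppler shift off a moving reflector: f₂ = f₀ · (v + u)/(v − u) (u > 0 toward emitter).
Returning signal is higher, so f₂ = f₀ + Δf = 4430000 + 6794 = 4436794 Hz.
Rearranging, u = v · (f₂ − f₀)/(f₂ + f₀) = 1566 × 6794/8866794 ≈ 1.20 m/s.
So the scatterer in a fluid is moving at 1.20 m/s toward the emitter.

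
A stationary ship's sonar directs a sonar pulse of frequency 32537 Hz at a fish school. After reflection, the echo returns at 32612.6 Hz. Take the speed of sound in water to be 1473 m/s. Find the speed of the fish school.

1.71 m/s

Double Doppler shift off a moving reflector: f₂ = f₀ · (v + u)/(v − u) (u > 0 toward emitter).
Rearranging, u = v · (f₂ − f₀)/(f₂ + f₀) = 1473 × 75.6/65149.6 ≈ 1.71 m/s.
So the fish school is moving at 1.71 m/s toward the emitter.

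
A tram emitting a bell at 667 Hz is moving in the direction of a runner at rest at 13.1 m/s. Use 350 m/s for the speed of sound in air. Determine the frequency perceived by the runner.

693 Hz

With the source moving toward a stationary observer, f' = f · v/(v − v_s).
f' = 667 × 350/(350 − 13.1) = 667 × 350/336.9 ≈ 693 Hz.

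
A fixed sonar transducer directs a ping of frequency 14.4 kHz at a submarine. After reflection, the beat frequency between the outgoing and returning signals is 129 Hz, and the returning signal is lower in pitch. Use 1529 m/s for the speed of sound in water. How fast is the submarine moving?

6.9 m/s

Double Doppler shift off a moving reflector: f₂ = f₀ · (v + u)/(v − u) (u > 0 toward emitter).
Returning signal is lower, so f₂ = f₀ − Δf = 14400 − 129 = 14271 Hz.
Rearranging, u = v · (f₂ − f₀)/(f₂ + f₀) = 1529 × -129/28671 ≈ -6.9 m/s.
So the submarine is moving at 6.9 m/s away from the emitter.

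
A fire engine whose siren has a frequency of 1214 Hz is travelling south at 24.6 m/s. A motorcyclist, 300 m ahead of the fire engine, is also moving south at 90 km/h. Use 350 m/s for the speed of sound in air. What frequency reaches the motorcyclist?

90 km/h = 25 m/s.
The motorcyclist is ahead, so the fire engine is moving toward it while the motorcyclist is moving away from the fire engine.
Both move, so f' = f · (v − v_o)/(v − v_s).
f' = 1214 × (350 − 25)/(350 − 24.6) = 1214 × 325/325.4 ≈ 1213 Hz.

1213 Hz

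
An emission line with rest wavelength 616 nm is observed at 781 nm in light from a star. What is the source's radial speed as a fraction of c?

0.233c

λ'/λ₀ = 1.2679 > 1 (redshift), so the source is receding.
λ'/λ₀ = √((1 + β)/(1 − β)) for a receding source ⇒ β = (r² − 1)/(r² + 1) with r = λ'/λ₀.
β = (1.6075 − 1)/(1.6075 + 1) ≈ 0.233.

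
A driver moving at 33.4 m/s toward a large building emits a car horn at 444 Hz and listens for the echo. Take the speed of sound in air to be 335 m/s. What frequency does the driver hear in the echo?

The large building receives the sound from a moving source: f₁ = f₀ · v/(v − v_e) = 444 × 335/301.6 ≈ 493 Hz.
On the return leg the driver is a moving observer: f₂ = f₁ · (v + v_e)/v = 493 × 368.4/335 ≈ 542 Hz.

542 Hz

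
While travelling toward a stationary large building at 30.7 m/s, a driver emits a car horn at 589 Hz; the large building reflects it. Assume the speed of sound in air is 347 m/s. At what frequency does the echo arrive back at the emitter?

The large building receives the sound from a moving source: f₁ = f₀ · v/(v − v_e) = 589 × 347/316.3 ≈ 646 Hz.
On the return leg the driver is a moving observer: f₂ = f₁ · (v + v_e)/v = 646 × 377.7/347 ≈ 703 Hz.
Equivalently f₂ = f₀ · (v + v_e)/(v − v_e).

703 Hz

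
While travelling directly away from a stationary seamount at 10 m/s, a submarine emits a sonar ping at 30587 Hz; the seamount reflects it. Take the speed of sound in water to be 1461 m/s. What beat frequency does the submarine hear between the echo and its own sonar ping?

416 Hz

The seamount receives the sound from a moving source: f₁ = f₀ · v/(v + v_e) = 30587 × 1461/1471 ≈ 30379 Hz.
On the return leg the submarine is a moving observer: f₂ = f₁ · (v − v_e)/v = 30379 × 1451/1461 ≈ 30171 Hz.
Equivalently f₂ = f₀ · (v − v_e)/(v + v_e).
Beat against the emitted tone: |f₂ − f₀| = 2v_e·f₀/(v + v_e) = 2 × 10 × 30587/1471 ≈ 416 Hz.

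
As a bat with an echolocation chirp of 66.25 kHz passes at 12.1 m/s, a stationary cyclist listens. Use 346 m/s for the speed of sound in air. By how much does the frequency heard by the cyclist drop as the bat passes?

Approaching: f₁ = f · v/(v − v_s) = 66.25 × 346/333.9 ≈ 68.65 kHz.
Receding: f₂ = f · v/(v + v_s) = 66.25 × 346/358.1 ≈ 64.01 kHz.
Drop: f₁ − f₂ = 2f·v·v_s/(v² − v_s²) = 2 × 66.25 × 346 × 12.1/(346² − 12.1²) ≈ 4.64 kHz.

4.64 kHz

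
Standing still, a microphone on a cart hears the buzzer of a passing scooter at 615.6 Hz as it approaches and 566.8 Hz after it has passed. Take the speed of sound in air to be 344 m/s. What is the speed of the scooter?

f₁/f₂ = (v + v_s)/(v − v_s), so v_s = v · (f₁ − f₂)/(f₁ + f₂).
v_s = 344 × (615.6 − 566.8)/(615.6 + 566.8) = 344 × 48.8/1182.4 ≈ 14.2 m/s.

14.2 m/s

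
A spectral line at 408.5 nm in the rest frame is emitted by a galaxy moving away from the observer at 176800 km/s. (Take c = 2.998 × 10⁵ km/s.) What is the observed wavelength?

804.1 nm

β = v/c = 176800/299800 = 0.5897.
Relativistic Doppler for wavelength: λ' = λ₀ · √((1 + β)/(1 − β)).
λ' = 408.5 × √(1.5897/0.4103) = 408.5 × 1.96845 ≈ 804.1 nm.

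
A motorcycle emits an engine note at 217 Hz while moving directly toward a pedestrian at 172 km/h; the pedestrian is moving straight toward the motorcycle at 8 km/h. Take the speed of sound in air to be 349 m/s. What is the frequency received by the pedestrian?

172 km/h = 47.78 m/s; 8 km/h = 2.222 m/s.
With source approaching and observer approaching, f' = f · (v + v_o)/(v − v_s).
f' = 217 × (349 + 2.222)/(349 − 47.78) = 217 × 351.22/301.22 ≈ 253 Hz.

253 Hz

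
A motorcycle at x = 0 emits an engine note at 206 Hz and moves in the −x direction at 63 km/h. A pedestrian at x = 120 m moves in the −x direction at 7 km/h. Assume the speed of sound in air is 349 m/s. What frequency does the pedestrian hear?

63 km/h = 17.5 m/s; 7 km/h = 1.944 m/s.
The observer lies on the +x side, so the source is heading away from the observer and the observer is heading toward the source.
Both move, so f' = f · (v + v_o)/(v + v_s).
f' = 206 × (349 + 1.944)/(349 + 17.5) = 206 × 350.94/366.5 ≈ 197 Hz.

197 Hz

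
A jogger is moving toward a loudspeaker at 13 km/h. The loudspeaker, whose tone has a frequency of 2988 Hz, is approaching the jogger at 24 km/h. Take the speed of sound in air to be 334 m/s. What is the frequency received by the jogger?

24 km/h = 6.667 m/s; 13 km/h = 3.611 m/s.
Both move, so f' = f · (v + v_o)/(v − v_s).
f' = 2988 × (334 + 3.611)/(334 − 6.667) = 2988 × 337.61/327.33 ≈ 3082 Hz.

3082 Hz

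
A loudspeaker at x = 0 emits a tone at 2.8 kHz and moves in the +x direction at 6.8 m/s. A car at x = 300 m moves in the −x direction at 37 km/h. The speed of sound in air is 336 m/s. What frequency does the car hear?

2.95 kHz

37 km/h = 10.28 m/s.
The observer lies on the +x side, so the source is heading toward the observer and the observer is heading toward the source.
Both move, so f' = f · (v + v_o)/(v − v_s).
f' = 2.8 × (336 + 10.28)/(336 − 6.8) = 2.8 × 346.28/329.2 ≈ 2.95 kHz.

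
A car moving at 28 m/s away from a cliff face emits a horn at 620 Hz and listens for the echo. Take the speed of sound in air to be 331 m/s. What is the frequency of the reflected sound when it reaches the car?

The cliff face receives the sound from a moving source: f₁ = f₀ · v/(v + v_e) = 620 × 331/359 ≈ 572 Hz.
On the return leg the car is a moving observer: f₂ = f₁ · (v − v_e)/v = 572 × 303/331 ≈ 523 Hz.

523 Hz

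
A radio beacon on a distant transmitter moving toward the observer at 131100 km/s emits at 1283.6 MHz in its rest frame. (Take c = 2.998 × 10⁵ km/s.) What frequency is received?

2051.4 MHz

β = v/c = 131100/299800 = 0.4373.
Relativistic Doppler for frequency: f' = f₀ · √((1 + β)/(1 − β)).
f' = 1283.6 × √(1.4373/0.5627) = 1283.6 × 1.59820 ≈ 2051.4 MHz.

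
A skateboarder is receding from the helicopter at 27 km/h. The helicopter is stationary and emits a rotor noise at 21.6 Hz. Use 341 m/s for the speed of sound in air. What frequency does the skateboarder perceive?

27 km/h = 7.5 m/s.
Only the observer moves, away from the source, so f' = f · (v − v_o)/v.
f' = 21.6 × (341 − 7.5)/341 = 21.6 × 333.5/341 ≈ 21.1 Hz.

21.1 Hz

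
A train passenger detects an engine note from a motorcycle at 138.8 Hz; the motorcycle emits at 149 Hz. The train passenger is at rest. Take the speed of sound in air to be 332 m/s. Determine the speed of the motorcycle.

f' < f, so the motorcycle is receding.
f' = f · v/(v + v_s) ⇒ v_s = v · |1 − f/f'|.
v_s = 332 × |1 − 149/138.8| = 332 × 0.07349 ≈ 24.4 m/s.

24.4 m/s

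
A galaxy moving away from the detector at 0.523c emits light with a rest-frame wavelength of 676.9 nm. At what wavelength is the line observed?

1209.5 nm

Relativistic Doppler for wavelength: λ' = λ₀ · √((1 + β)/(1 − β)).
λ' = 676.9 × √(1.5230/0.4770) = 676.9 × 1.78686 ≈ 1209.5 nm.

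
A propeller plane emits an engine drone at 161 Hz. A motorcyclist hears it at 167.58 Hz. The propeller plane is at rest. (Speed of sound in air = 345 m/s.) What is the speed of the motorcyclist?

14.1 m/s

f' > f, so the motorcyclist is approaching.
f' = f · (v + v_o)/v ⇒ v_o = v · |f'/f − 1|.
v_o = 345 × |167.58/161 − 1| = 345 × 0.04087 ≈ 14.1 m/s.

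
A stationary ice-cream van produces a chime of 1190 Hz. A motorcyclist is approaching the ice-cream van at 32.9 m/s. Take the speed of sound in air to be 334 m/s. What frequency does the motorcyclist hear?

1307 Hz

Only the observer moves, toward the source, so f' = f · (v + v_o)/v.
f' = 1190 × (334 + 32.9)/334 = 1190 × 366.9/334 ≈ 1307 Hz.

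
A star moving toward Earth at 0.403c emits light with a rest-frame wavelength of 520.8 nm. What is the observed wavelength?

339.7 nm

Relativistic Doppler for wavelength: λ' = λ₀ · √((1 − β)/(1 + β)).
λ' = 520.8 × √(0.5970/1.4030) = 520.8 × 0.65232 ≈ 339.7 nm.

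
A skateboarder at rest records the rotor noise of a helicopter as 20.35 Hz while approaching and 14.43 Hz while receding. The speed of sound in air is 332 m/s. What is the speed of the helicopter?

57 m/s

f₁/f₂ = (v + v_s)/(v − v_s), so v_s = v · (f₁ − f₂)/(f₁ + f₂).
v_s = 332 × (20.35 − 14.43)/(20.35 + 14.43) = 332 × 5.92/34.78 ≈ 57 m/s.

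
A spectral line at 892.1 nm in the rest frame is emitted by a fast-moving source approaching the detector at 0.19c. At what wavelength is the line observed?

Relativistic Doppler for wavelength: λ' = λ₀ · √((1 − β)/(1 + β)).
λ' = 892.1 × √(0.8100/1.1900) = 892.1 × 0.82503 ≈ 736.0 nm.

736.0 nm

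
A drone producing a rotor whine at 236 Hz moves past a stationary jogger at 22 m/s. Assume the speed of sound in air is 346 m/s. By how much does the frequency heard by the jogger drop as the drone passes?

30.1 Hz

Approaching: f₁ = f · v/(v − v_s) = 236 × 346/324 ≈ 252.0 Hz.
Receding: f₂ = f · v/(v + v_s) = 236 × 346/368 ≈ 221.9 Hz.
Drop: f₁ − f₂ = 2f·v·v_s/(v² − v_s²) = 2 × 236 × 346 × 22/(346² − 22²) ≈ 30.1 Hz.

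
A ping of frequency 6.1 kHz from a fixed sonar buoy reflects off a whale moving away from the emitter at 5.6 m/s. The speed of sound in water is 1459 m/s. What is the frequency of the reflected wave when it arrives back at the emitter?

6.05 kHz

At the whale (a moving observer), f₁ = f₀ · (v − u)/v = 6.1 × 1453.4/1459 ≈ 6.08 kHz.
On reflection it acts as a source moving away from the stationary detector: f₂ = f₁ · v/(v + u) = 6.08 × 1459/1464.6 ≈ 6.05 kHz.
Equivalently f₂ = f₀ · (v − u)/(v + u).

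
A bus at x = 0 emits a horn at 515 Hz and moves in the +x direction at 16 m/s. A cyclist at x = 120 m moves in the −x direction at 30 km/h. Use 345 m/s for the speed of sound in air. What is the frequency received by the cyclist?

553 Hz

30 km/h = 8.333 m/s.
The observer lies on the +x side, so the source is heading toward the observer and the observer is heading toward the source.
With source approaching and observer approaching, f' = f · (v + v_o)/(v − v_s).
f' = 515 × (345 + 8.333)/(345 − 16) = 515 × 353.33/329 ≈ 553 Hz.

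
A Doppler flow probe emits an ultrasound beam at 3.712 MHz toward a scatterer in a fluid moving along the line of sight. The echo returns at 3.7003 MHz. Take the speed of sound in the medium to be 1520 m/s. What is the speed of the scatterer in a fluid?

2.40 m/s

Double Doppler shift off a moving reflector: f₂ = f₀ · (v + u)/(v − u) (u > 0 toward emitter).
Rearranging, u = v · (f₂ − f₀)/(f₂ + f₀) = 1520 × -0.0117/7.4123 ≈ -2.40 m/s.
So the scatterer in a fluid is moving at 2.40 m/s away from the emitter.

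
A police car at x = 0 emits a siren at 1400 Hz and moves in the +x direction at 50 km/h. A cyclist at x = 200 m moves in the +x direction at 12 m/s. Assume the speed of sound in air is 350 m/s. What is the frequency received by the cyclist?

1408 Hz

50 km/h = 13.89 m/s.
The observer lies on the +x side, so the source is heading toward the observer and the observer is heading away from the source.
With source approaching and observer receding, f' = f · (v − v_o)/(v − v_s).
f' = 1400 × (350 − 12)/(350 − 13.89) = 1400 × 338/336.11 ≈ 1408 Hz.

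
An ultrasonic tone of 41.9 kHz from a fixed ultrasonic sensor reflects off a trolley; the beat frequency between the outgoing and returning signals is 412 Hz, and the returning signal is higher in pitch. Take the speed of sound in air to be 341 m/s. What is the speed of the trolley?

Double Doppler shift off a moving reflector: f₂ = f₀ · (v + u)/(v − u) (u > 0 toward emitter).
Returning signal is higher, so f₂ = f₀ + Δf = 41900 + 412 = 42312 Hz.
Rearranging, u = v · (f₂ − f₀)/(f₂ + f₀) = 341 × 412/84212 ≈ 1.67 m/s.
So the trolley is moving at 1.67 m/s toward the emitter.

1.67 m/s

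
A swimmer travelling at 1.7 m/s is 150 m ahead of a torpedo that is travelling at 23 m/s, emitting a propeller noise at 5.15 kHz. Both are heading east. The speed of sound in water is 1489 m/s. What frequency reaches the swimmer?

5.22 kHz

The swimmer is ahead, so the torpedo is moving toward it while the swimmer is moving away from the torpedo.
General Doppler shift: f' = f · (v − v_o)/(v − v_s).
f' = 5.15 × (1489 − 1.7)/(1489 − 23) = 5.15 × 1487.3/1466 ≈ 5.22 kHz.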